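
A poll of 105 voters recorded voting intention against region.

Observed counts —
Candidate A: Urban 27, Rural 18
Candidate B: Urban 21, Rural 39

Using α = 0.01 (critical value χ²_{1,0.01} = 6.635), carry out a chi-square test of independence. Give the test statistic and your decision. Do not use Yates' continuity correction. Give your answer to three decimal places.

Row totals: 45, 60. Column totals: 48, 57. Grand total N = 105.
Expected counts (row total × column total / N):
  Candidate A, Urban: 45×48/105 = 20.5714
  Candidate A, Rural: 45×57/105 = 24.4286
  Candidate B, Urban: 60×48/105 = 27.4286
  Candidate B, Rural: 60×57/105 = 32.5714
Contributions (O − E)²/E:
  (27 − 20.5714)²/20.5714 = 2.0089
  (18 − 24.4286)²/24.4286 = 1.6917
  (21 − 27.4286)²/27.4286 = 1.5067
  (39 − 32.5714)²/32.5714 = 1.2688
χ² = 2.0089 + 1.6917 + 1.5067 + 1.2688 = 6.476
df = (2−1)(2−1) = 1. Since 6.476 < 6.635, fail to reject the null hypothesis of independence at α = 0.01.

6.476; fail to reject H₀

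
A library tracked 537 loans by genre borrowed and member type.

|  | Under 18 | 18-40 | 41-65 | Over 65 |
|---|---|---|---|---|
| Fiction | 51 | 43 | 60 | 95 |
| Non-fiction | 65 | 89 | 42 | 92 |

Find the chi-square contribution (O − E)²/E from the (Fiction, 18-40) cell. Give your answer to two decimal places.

5.42

Row total (Fiction) = 249; column total (18-40) = 132; N = 537.
Expected count E = 249 × 132 / 537 = 61.207.
Contribution = (O − E)²/E = (43 − 61.207)² / 61.207 = 5.42.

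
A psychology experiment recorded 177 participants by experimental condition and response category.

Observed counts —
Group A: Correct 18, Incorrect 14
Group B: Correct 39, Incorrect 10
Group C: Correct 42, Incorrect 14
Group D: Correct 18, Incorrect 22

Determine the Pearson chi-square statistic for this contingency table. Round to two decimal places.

15.29

Row totals: 32, 49, 56, 40. Column totals: 117, 60. Grand total N = 177.
Expected counts (row total × column total / N):
  Group A, Correct: 32×117/177 = 21.153
  Group A, Incorrect: 32×60/177 = 10.847
  Group B, Correct: 49×117/177 = 32.390
  Group B, Incorrect: 49×60/177 = 16.610
  Group C, Correct: 56×117/177 = 37.017
  Group C, Incorrect: 56×60/177 = 18.983
  Group D, Correct: 40×117/177 = 26.441
  Group D, Incorrect: 40×60/177 = 13.559
Contributions (O − E)²/E:
  (18 − 21.153)²/21.153 = 0.4700
  (14 − 10.847)²/10.847 = 0.9165
  (39 − 32.390)²/32.390 = 1.3489
  (10 − 16.610)²/16.610 = 2.6305
  (42 − 37.017)²/37.017 = 0.6708
  (14 − 18.983)²/18.983 = 1.3080
  (18 − 26.441)²/26.441 = 2.6947
  (22 − 13.559)²/13.559 = 5.2548
χ² = 0.4700 + 0.9165 + 1.3489 + 2.6305 + 0.6708 + 1.3080 + 2.6947 + 5.2548 = 15.29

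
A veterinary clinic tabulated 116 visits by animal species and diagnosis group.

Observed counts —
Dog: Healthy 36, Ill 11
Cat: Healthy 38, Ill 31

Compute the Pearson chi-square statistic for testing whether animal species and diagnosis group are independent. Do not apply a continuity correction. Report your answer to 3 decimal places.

5.607

Row totals: 47, 69. Column totals: 74, 42. Grand total N = 116.
Expected counts (row total × column total / N):
  Dog, Healthy: 47×74/116 = 29.9828
  Dog, Ill: 47×42/116 = 17.0172
  Cat, Healthy: 69×74/116 = 44.0172
  Cat, Ill: 69×42/116 = 24.9828
Contributions (O − E)²/E:
  (36 − 29.9828)²/29.9828 = 1.2076
  (11 − 17.0172)²/17.0172 = 2.1277
  (38 − 44.0172)²/44.0172 = 0.8226
  (31 − 24.9828)²/24.9828 = 1.4493
χ² = 1.2076 + 2.1277 + 0.8226 + 1.4493 = 5.607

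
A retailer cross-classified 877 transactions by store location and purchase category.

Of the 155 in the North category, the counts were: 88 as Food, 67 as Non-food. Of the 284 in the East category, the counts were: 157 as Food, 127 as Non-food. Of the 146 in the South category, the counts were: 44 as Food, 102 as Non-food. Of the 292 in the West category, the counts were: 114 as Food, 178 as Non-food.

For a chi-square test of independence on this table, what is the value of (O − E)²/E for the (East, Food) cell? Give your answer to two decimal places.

5.38

Row total (East) = 284; column total (Food) = 403; N = 877.
Expected count E = 284 × 403 / 877 = 130.5040.
Contribution = (O − E)²/E = (157 − 130.5040)² / 130.5040 = 5.38.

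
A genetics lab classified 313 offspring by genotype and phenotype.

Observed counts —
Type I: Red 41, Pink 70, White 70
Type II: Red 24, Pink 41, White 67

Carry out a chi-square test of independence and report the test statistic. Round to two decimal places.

4.53

Row totals: 181, 132. Column totals: 65, 111, 137. Grand total N = 313.
Expected counts (row total × column total / N):
  Type I, Red: 181×65/313 = 37.588
  Type I, Pink: 181×111/313 = 64.188
  Type I, White: 181×137/313 = 79.224
  Type II, Red: 132×65/313 = 27.412
  Type II, Pink: 132×111/313 = 46.812
  Type II, White: 132×137/313 = 57.776
Contributions (O − E)²/E:
  (41 − 37.588)²/37.588 = 0.3097
  (70 − 64.188)²/64.188 = 0.5263
  (70 − 79.224)²/79.224 = 1.0739
  (24 − 27.412)²/27.412 = 0.4247
  (41 − 46.812)²/46.812 = 0.7216
  (67 − 57.776)²/57.776 = 1.4726
χ² = 0.3097 + 0.5263 + 1.0739 + 0.4247 + 0.7216 + 1.4726 = 4.53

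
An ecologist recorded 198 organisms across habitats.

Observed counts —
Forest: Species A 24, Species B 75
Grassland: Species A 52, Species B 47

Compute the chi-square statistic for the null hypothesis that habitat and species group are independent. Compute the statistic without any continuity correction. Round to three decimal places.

Row totals: 99, 99. Column totals: 76, 122. Grand total N = 198.
Expected counts (row total × column total / N):
  Forest, Species A: 99×76/198 = 38.0000
  Forest, Species B: 99×122/198 = 61.0000
  Grassland, Species A: 99×76/198 = 38.0000
  Grassland, Species B: 99×122/198 = 61.0000
Contributions (O − E)²/E:
  (24 − 38.0000)²/38.0000 = 5.1579
  (75 − 61.0000)²/61.0000 = 3.2131
  (52 − 38.0000)²/38.0000 = 5.1579
  (47 − 61.0000)²/61.0000 = 3.2131
χ² = 5.1579 + 3.2131 + 5.1579 + 3.2131 = 16.742

16.742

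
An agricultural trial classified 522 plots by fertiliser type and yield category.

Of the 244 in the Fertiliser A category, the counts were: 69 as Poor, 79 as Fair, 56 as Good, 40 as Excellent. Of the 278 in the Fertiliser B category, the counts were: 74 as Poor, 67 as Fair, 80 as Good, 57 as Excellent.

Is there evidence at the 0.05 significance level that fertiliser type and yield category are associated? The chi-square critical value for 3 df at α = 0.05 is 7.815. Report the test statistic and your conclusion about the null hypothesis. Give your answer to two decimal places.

Row totals: 244, 278. Column totals: 143, 146, 136, 97. Grand total N = 522.
Expected counts (row total × column total / N):
  Fertiliser A, Poor: 244×143/522 = 66.843
  Fertiliser A, Fair: 244×146/522 = 68.245
  Fertiliser A, Good: 244×136/522 = 63.571
  Fertiliser A, Excellent: 244×97/522 = 45.341
  Fertiliser B, Poor: 278×143/522 = 76.157
  Fertiliser B, Fair: 278×146/522 = 77.755
  Fertiliser B, Good: 278×136/522 = 72.429
  Fertiliser B, Excellent: 278×97/522 = 51.659
Contributions (O − E)²/E:
  (69 − 66.843)²/66.843 = 0.0696
  (79 − 68.245)²/68.245 = 1.6949
  (56 − 63.571)²/63.571 = 0.9017
  (40 − 45.341)²/45.341 = 0.6291
  (74 − 76.157)²/76.157 = 0.0611
  (67 − 77.755)²/77.755 = 1.4876
  (80 − 72.429)²/72.429 = 0.7914
  (57 − 51.659)²/51.659 = 0.5522
χ² = 0.0696 + 1.6949 + 0.9017 + 0.6291 + 0.0611 + 1.4876 + 0.7914 + 0.5522 = 6.19
df = (2−1)(4−1) = 3. Since 6.19 < 7.815, fail to reject the null hypothesis of independence at α = 0.05.

6.19; fail to reject H₀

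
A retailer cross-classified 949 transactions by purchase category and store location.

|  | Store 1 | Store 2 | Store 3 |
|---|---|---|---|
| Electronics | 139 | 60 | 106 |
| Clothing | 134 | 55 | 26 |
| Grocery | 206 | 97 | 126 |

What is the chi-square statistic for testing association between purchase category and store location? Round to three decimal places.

35.137

Row totals: 305, 215, 429. Column totals: 479, 212, 258. Grand total N = 949.
Expected counts (row total × column total / N):
  Electronics, Store 1: 305×479/949 = 153.9463
  Electronics, Store 2: 305×212/949 = 68.1349
  Electronics, Store 3: 305×258/949 = 82.9189
  Clothing, Store 1: 215×479/949 = 108.5195
  Clothing, Store 2: 215×212/949 = 48.0295
  Clothing, Store 3: 215×258/949 = 58.4510
  Grocery, Store 1: 429×479/949 = 216.5342
  Grocery, Store 2: 429×212/949 = 95.8356
  Grocery, Store 3: 429×258/949 = 116.6301
Contributions (O − E)²/E:
  (139 − 153.9463)²/153.9463 = 1.4511
  (60 − 68.1349)²/68.1349 = 0.9713
  (106 − 82.9189)²/82.9189 = 6.4248
  (134 − 108.5195)²/108.5195 = 5.9828
  (55 − 48.0295)²/48.0295 = 1.0116
  (26 − 58.4510)²/58.4510 = 18.0162
  (206 − 216.5342)²/216.5342 = 0.5125
  (97 − 95.8356)²/95.8356 = 0.0141
  (126 − 116.6301)²/116.6301 = 0.7528
χ² = 1.4511 + 0.9713 + 6.4248 + 5.9828 + 1.0116 + 18.0162 + 0.5125 + 0.0141 + 0.7528 = 35.137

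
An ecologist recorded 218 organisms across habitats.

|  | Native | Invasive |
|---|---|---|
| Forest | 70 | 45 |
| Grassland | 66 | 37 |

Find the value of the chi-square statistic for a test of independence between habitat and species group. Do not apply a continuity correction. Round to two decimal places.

Row totals: 115, 103. Column totals: 136, 82. Grand total N = 218.
Expected counts (row total × column total / N):
  Forest, Native: 115×136/218 = 71.743
  Forest, Invasive: 115×82/218 = 43.257
  Grassland, Native: 103×136/218 = 64.257
  Grassland, Invasive: 103×82/218 = 38.743
Contributions (O − E)²/E:
  (70 − 71.743)²/71.743 = 0.0423
  (45 − 43.257)²/43.257 = 0.0702
  (66 − 64.257)²/64.257 = 0.0473
  (37 − 38.743)²/38.743 = 0.0784
χ² = 0.0423 + 0.0702 + 0.0473 + 0.0784 = 0.24

0.24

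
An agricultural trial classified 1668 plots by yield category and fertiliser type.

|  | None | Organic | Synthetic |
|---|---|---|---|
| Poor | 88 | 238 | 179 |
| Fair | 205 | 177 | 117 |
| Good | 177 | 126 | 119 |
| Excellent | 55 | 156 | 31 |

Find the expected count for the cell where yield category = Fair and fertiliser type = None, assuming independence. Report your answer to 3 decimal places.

Row total (Fair) = 499; column total (None) = 525; grand total N = 1668.
Expected count = (row total × column total) / N = 499 × 525 / 1668 = 157.059.

157.059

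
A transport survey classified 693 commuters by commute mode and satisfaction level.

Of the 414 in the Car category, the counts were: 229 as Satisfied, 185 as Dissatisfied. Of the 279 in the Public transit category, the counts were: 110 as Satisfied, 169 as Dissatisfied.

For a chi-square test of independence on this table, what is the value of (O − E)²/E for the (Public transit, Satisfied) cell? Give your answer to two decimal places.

Row total (Public transit) = 279; column total (Satisfied) = 339; N = 693.
Expected count E = 279 × 339 / 693 = 136.481.
Contribution = (O − E)²/E = (110 − 136.481)² / 136.481 = 5.14.

5.14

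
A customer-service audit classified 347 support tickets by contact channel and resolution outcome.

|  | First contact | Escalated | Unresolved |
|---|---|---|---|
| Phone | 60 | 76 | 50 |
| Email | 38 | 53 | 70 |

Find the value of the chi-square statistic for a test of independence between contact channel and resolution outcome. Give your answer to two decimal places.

10.63

Row totals: 186, 161. Column totals: 98, 129, 120. Grand total N = 347.
Expected counts (row total × column total / N):
  Phone, First contact: 186×98/347 = 52.530
  Phone, Escalated: 186×129/347 = 69.147
  Phone, Unresolved: 186×120/347 = 64.323
  Email, First contact: 161×98/347 = 45.470
  Email, Escalated: 161×129/347 = 59.853
  Email, Unresolved: 161×120/347 = 55.677
Contributions (O − E)²/E:
  (60 − 52.530)²/52.530 = 1.0623
  (76 − 69.147)²/69.147 = 0.6792
  (50 − 64.323)²/64.323 = 3.1893
  (38 − 45.470)²/45.470 = 1.2272
  (53 − 59.853)²/59.853 = 0.7846
  (70 − 55.677)²/55.677 = 3.6846
χ² = 1.0623 + 0.6792 + 3.1893 + 1.2272 + 0.7846 + 3.6846 = 10.63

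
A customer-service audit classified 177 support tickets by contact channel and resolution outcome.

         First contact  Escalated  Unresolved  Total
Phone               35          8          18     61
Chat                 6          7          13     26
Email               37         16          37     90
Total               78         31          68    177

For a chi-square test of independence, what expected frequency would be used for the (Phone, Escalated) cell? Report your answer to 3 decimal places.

10.684

Row total (Phone) = 61; column total (Escalated) = 31; grand total N = 177.
Expected count = (row total × column total) / N = 61 × 31 / 177 = 10.684.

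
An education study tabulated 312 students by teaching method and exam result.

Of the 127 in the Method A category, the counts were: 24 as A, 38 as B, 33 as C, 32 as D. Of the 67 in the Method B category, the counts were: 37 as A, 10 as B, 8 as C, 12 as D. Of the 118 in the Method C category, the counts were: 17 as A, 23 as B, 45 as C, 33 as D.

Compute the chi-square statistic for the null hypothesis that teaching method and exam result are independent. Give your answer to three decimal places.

Row totals: 127, 67, 118. Column totals: 78, 71, 86, 77. Grand total N = 312.
Expected counts (row total × column total / N):
  Method A, A: 127×78/312 = 31.7500
  Method A, B: 127×71/312 = 28.9006
  Method A, C: 127×86/312 = 35.0064
  Method A, D: 127×77/312 = 31.3429
  Method B, A: 67×78/312 = 16.7500
  Method B, B: 67×71/312 = 15.2468
  Method B, C: 67×86/312 = 18.4679
  Method B, D: 67×77/312 = 16.5353
  Method C, A: 118×78/312 = 29.5000
  Method C, B: 118×71/312 = 26.8526
  Method C, C: 118×86/312 = 32.5256
  Method C, D: 118×77/312 = 29.1218
Contributions (O − E)²/E:
  (24 − 31.7500)²/31.7500 = 1.8917
  (38 − 28.9006)²/28.9006 = 2.8650
  (33 − 35.0064)²/35.0064 = 0.1150
  (32 − 31.3429)²/31.3429 = 0.0138
  (37 − 16.7500)²/16.7500 = 24.4813
  (10 − 15.2468)²/15.2468 = 1.8056
  (8 − 18.4679)²/18.4679 = 5.9334
  (12 − 16.5353)²/16.5353 = 1.2439
  (17 − 29.5000)²/29.5000 = 5.2966
  (23 − 26.8526)²/26.8526 = 0.5527
  (45 − 32.5256)²/32.5256 = 4.7843
  (33 − 29.1218)²/29.1218 = 0.5165
χ² = 1.8917 + 2.8650 + 0.1150 + 0.0138 + 24.4813 + 1.8056 + 5.9334 + 1.2439 + 5.2966 + 0.5527 + 4.7843 + 0.5165 = 49.500

49.500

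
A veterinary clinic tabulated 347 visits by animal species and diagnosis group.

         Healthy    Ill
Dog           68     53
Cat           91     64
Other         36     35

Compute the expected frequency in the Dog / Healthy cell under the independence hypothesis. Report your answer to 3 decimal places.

67.997

Row total (Dog) = 121; column total (Healthy) = 195; grand total N = 347.
Expected count = (row total × column total) / N = 121 × 195 / 347 = 67.997.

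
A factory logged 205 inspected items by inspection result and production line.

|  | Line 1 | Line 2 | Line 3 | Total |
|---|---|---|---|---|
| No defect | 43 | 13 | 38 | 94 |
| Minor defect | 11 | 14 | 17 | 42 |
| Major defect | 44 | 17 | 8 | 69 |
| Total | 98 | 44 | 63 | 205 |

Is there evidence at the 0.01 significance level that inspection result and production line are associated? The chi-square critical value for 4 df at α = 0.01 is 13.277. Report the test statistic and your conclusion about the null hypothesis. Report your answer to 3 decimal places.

25.894; reject H₀

Grand total N = 205.
Expected counts (row total × column total / N):
  No defect, Line 1: 94×98/205 = 44.93659
  No defect, Line 2: 94×44/205 = 20.17561
  No defect, Line 3: 94×63/205 = 28.88780
  Minor defect, Line 1: 42×98/205 = 20.07805
  Minor defect, Line 2: 42×44/205 = 9.01463
  Minor defect, Line 3: 42×63/205 = 12.90732
  Major defect, Line 1: 69×98/205 = 32.98537
  Major defect, Line 2: 69×44/205 = 14.80976
  Major defect, Line 3: 69×63/205 = 21.20488
Contributions (O − E)²/E:
  (43 − 44.93659)²/44.93659 = 0.0835
  (13 − 20.17561)²/20.17561 = 2.5521
  (38 − 28.88780)²/28.88780 = 2.8743
  (11 − 20.07805)²/20.07805 = 4.1045
  (14 − 9.01463)²/9.01463 = 2.7571
  (17 − 12.90732)²/12.90732 = 1.2977
  (44 − 32.98537)²/32.98537 = 3.6781
  (17 − 14.80976)²/14.80976 = 0.3239
  (8 − 21.20488)²/21.20488 = 8.2231
χ² = 0.0835 + 2.5521 + 2.8743 + 4.1045 + 2.7571 + 1.2977 + 3.6781 + 0.3239 + 8.2231 = 25.894
df = (3−1)(3−1) = 4. Since 25.894 > 13.277, reject the null hypothesis of independence at α = 0.01.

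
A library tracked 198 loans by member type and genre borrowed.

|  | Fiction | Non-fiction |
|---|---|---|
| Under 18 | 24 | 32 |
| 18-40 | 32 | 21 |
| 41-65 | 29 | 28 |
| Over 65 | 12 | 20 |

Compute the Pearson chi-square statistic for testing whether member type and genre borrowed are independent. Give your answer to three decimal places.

Row totals: 56, 53, 57, 32. Column totals: 97, 101. Grand total N = 198.
Expected counts (row total × column total / N):
  Under 18, Fiction: 56×97/198 = 27.4343
  Under 18, Non-fiction: 56×101/198 = 28.5657
  18-40, Fiction: 53×97/198 = 25.9646
  18-40, Non-fiction: 53×101/198 = 27.0354
  41-65, Fiction: 57×97/198 = 27.9242
  41-65, Non-fiction: 57×101/198 = 29.0758
  Over 65, Fiction: 32×97/198 = 15.6768
  Over 65, Non-fiction: 32×101/198 = 16.3232
Contributions (O − E)²/E:
  (24 − 27.4343)²/27.4343 = 0.4299
  (32 − 28.5657)²/28.5657 = 0.4129
  (32 − 25.9646)²/25.9646 = 1.4029
  (21 − 27.0354)²/27.0354 = 1.3473
  (29 − 27.9242)²/27.9242 = 0.0414
  (28 − 29.0758)²/29.0758 = 0.0398
  (12 − 15.6768)²/15.6768 = 0.8623
  (20 − 16.3232)²/16.3232 = 0.8282
χ² = 0.4299 + 0.4129 + 1.4029 + 1.3473 + 0.0414 + 0.0398 + 0.8623 + 0.8282 = 5.365

5.365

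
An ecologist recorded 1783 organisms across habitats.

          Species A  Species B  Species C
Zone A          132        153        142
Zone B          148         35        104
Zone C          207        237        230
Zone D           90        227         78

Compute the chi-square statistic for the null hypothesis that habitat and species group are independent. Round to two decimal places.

160.43

Row totals: 427, 287, 674, 395. Column totals: 577, 652, 554. Grand total N = 1783.
Expected counts (row total × column total / N):
  Zone A, Species A: 427×577/1783 = 138.182
  Zone A, Species B: 427×652/1783 = 156.144
  Zone A, Species C: 427×554/1783 = 132.674
  Zone B, Species A: 287×577/1783 = 92.877
  Zone B, Species B: 287×652/1783 = 104.949
  Zone B, Species C: 287×554/1783 = 89.174
  Zone C, Species A: 674×577/1783 = 218.114
  Zone C, Species B: 674×652/1783 = 246.466
  Zone C, Species C: 674×554/1783 = 209.420
  Zone D, Species A: 395×577/1783 = 127.827
  Zone D, Species B: 395×652/1783 = 144.442
  Zone D, Species C: 395×554/1783 = 122.731
Contributions (O − E)²/E:
  (132 − 138.182)²/138.182 = 0.2766
  (153 − 156.144)²/156.144 = 0.0633
  (142 − 132.674)²/132.674 = 0.6555
  (148 − 92.877)²/92.877 = 32.7158
  (35 − 104.949)²/104.949 = 46.6213
  (104 − 89.174)²/89.174 = 2.4650
  (207 − 218.114)²/218.114 = 0.5663
  (237 − 246.466)²/246.466 = 0.3636
  (230 − 209.420)²/209.420 = 2.0224
  (90 − 127.827)²/127.827 = 11.1939
  (227 − 144.442)²/144.442 = 47.1873
  (78 − 122.731)²/122.731 = 16.3028
χ² = 0.2766 + 0.0633 + 0.6555 + 32.7158 + 46.6213 + 2.4650 + 0.5663 + 0.3636 + 2.0224 + 11.1939 + 47.1873 + 16.3028 = 160.43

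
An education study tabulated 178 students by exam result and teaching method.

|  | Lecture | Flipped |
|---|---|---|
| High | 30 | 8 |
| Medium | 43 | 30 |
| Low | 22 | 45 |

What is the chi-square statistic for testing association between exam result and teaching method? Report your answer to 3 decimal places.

Row totals: 38, 73, 67. Column totals: 95, 83. Grand total N = 178.
Expected counts (row total × column total / N):
  High, Lecture: 38×95/178 = 20.28090
  High, Flipped: 38×83/178 = 17.71910
  Medium, Lecture: 73×95/178 = 38.96067
  Medium, Flipped: 73×83/178 = 34.03933
  Low, Lecture: 67×95/178 = 35.75843
  Low, Flipped: 67×83/178 = 31.24157
Contributions (O − E)²/E:
  (30 − 20.28090)²/20.28090 = 4.6576
  (8 − 17.71910)²/17.71910 = 5.3310
  (43 − 38.96067)²/38.96067 = 0.4188
  (30 − 34.03933)²/34.03933 = 0.4793
  (22 − 35.75843)²/35.75843 = 5.2937
  (45 − 31.24157)²/31.24157 = 6.0591
χ² = 4.6576 + 5.3310 + 0.4188 + 0.4793 + 5.2937 + 6.0591 = 22.240

22.240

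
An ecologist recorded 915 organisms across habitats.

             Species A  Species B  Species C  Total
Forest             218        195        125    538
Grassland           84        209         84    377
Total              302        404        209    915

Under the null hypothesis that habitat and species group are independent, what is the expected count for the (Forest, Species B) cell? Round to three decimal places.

237.543

Row total (Forest) = 538; column total (Species B) = 404; grand total N = 915.
Expected count = (row total × column total) / N = 538 × 404 / 915 = 237.543.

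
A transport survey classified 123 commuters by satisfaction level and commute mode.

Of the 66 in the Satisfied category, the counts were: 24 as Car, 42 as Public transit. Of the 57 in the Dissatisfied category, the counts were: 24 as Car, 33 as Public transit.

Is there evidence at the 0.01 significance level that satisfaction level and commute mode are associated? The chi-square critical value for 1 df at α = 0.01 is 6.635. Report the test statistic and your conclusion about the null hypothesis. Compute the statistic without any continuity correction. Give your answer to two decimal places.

0.42; fail to reject H₀

Row totals: 66, 57. Column totals: 48, 75. Grand total N = 123.
Expected counts (row total × column total / N):
  Satisfied, Car: 66×48/123 = 25.756
  Satisfied, Public transit: 66×75/123 = 40.244
  Dissatisfied, Car: 57×48/123 = 22.244
  Dissatisfied, Public transit: 57×75/123 = 34.756
Contributions (O − E)²/E:
  (24 − 25.756)²/25.756 = 0.1197
  (42 − 40.244)²/40.244 = 0.0766
  (24 − 22.244)²/22.244 = 0.1386
  (33 − 34.756)²/34.756 = 0.0887
χ² = 0.1197 + 0.0766 + 0.1386 + 0.0887 = 0.42
df = (2−1)(2−1) = 1. Since 0.42 < 6.635, fail to reject the null hypothesis of independence at α = 0.01.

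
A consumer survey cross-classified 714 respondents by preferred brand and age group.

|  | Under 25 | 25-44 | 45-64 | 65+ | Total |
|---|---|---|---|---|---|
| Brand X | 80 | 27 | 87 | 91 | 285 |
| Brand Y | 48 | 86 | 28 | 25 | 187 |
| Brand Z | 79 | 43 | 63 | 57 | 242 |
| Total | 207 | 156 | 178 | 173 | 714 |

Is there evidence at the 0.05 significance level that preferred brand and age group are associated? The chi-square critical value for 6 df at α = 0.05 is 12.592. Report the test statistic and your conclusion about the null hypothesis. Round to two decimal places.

Grand total N = 714.
Expected counts (row total × column total / N):
  Brand X, Under 25: 285×207/714 = 82.626
  Brand X, 25-44: 285×156/714 = 62.269
  Brand X, 45-64: 285×178/714 = 71.050
  Brand X, 65+: 285×173/714 = 69.055
  Brand Y, Under 25: 187×207/714 = 54.214
  Brand Y, 25-44: 187×156/714 = 40.857
  Brand Y, 45-64: 187×178/714 = 46.619
  Brand Y, 65+: 187×173/714 = 45.310
  Brand Z, Under 25: 242×207/714 = 70.160
  Brand Z, 25-44: 242×156/714 = 52.874
  Brand Z, 45-64: 242×178/714 = 60.331
  Brand Z, 65+: 242×173/714 = 58.636
Contributions (O − E)²/E:
  (80 − 82.626)²/82.626 = 0.0835
  (27 − 62.269)²/62.269 = 19.9763
  (87 − 71.050)²/71.050 = 3.5806
  (91 − 69.055)²/69.055 = 6.9739
  (48 − 54.214)²/54.214 = 0.7122
  (86 − 40.857)²/40.857 = 49.8786
  (28 − 46.619)²/46.619 = 7.4362
  (25 − 45.310)²/45.310 = 9.1039
  (79 − 70.160)²/70.160 = 1.1138
  (43 − 52.874)²/52.874 = 1.8439
  (63 − 60.331)²/60.331 = 0.1181
  (57 − 58.636)²/58.636 = 0.0456
χ² = 0.0835 + 19.9763 + 3.5806 + 6.9739 + 0.7122 + 49.8786 + 7.4362 + 9.1039 + 1.1138 + 1.8439 + 0.1181 + 0.0456 = 100.87
df = (3−1)(4−1) = 6. Since 100.87 > 12.592, reject the null hypothesis of independence at α = 0.05.

100.87; reject H₀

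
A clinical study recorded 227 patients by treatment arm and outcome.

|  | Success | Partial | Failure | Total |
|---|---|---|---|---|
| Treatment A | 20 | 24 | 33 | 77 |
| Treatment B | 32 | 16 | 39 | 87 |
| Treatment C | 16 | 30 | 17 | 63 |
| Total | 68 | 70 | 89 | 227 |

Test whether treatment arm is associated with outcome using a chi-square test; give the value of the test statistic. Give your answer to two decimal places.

Grand total N = 227.
Expected counts (row total × column total / N):
  Treatment A, Success: 77×68/227 = 23.066
  Treatment A, Partial: 77×70/227 = 23.744
  Treatment A, Failure: 77×89/227 = 30.189
  Treatment B, Success: 87×68/227 = 26.062
  Treatment B, Partial: 87×70/227 = 26.828
  Treatment B, Failure: 87×89/227 = 34.110
  Treatment C, Success: 63×68/227 = 18.872
  Treatment C, Partial: 63×70/227 = 19.427
  Treatment C, Failure: 63×89/227 = 24.700
Contributions (O − E)²/E:
  (20 − 23.066)²/23.066 = 0.4075
  (24 − 23.744)²/23.744 = 0.0028
  (33 − 30.189)²/30.189 = 0.2617
  (32 − 26.062)²/26.062 = 1.3529
  (16 − 26.828)²/26.828 = 4.3703
  (39 − 34.110)²/34.110 = 0.7010
  (16 − 18.872)²/18.872 = 0.4371
  (30 − 19.427)²/19.427 = 5.7543
  (17 − 24.700)²/24.700 = 2.4004
χ² = 0.4075 + 0.0028 + 0.2617 + 1.3529 + 4.3703 + 0.7010 + 0.4371 + 5.7543 + 2.4004 = 15.69

15.69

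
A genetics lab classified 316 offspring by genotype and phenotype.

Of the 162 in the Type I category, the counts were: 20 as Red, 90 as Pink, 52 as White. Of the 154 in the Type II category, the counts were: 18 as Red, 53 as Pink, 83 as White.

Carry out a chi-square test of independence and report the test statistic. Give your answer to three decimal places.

16.605

Row totals: 162, 154. Column totals: 38, 143, 135. Grand total N = 316.
Expected counts (row total × column total / N):
  Type I, Red: 162×38/316 = 19.4810
  Type I, Pink: 162×143/316 = 73.3101
  Type I, White: 162×135/316 = 69.2089
  Type II, Red: 154×38/316 = 18.5190
  Type II, Pink: 154×143/316 = 69.6899
  Type II, White: 154×135/316 = 65.7911
Contributions (O − E)²/E:
  (20 − 19.4810)²/19.4810 = 0.0138
  (90 − 73.3101)²/73.3101 = 3.7997
  (52 − 69.2089)²/69.2089 = 4.2790
  (18 − 18.5190)²/18.5190 = 0.0145
  (53 − 69.6899)²/69.6899 = 3.9970
  (83 − 65.7911)²/65.7911 = 4.5013
χ² = 0.0138 + 3.7997 + 4.2790 + 0.0145 + 3.9970 + 4.5013 = 16.605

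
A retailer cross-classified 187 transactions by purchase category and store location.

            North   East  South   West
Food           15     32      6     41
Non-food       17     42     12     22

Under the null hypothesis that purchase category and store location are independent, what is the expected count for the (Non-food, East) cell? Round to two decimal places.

36.80

Row total (Non-food) = 93; column total (East) = 74; grand total N = 187.
Expected count = (row total × column total) / N = 93 × 74 / 187 = 36.80.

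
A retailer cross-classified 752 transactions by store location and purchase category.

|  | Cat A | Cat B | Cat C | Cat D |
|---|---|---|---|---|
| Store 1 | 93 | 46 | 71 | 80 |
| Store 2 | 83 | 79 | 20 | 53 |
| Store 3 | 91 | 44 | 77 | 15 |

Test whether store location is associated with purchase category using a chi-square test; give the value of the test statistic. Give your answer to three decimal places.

86.146

Row totals: 290, 235, 227. Column totals: 267, 169, 168, 148. Grand total N = 752.
Expected counts (row total × column total / N):
  Store 1, Cat A: 290×267/752 = 102.9654
  Store 1, Cat B: 290×169/752 = 65.1729
  Store 1, Cat C: 290×168/752 = 64.7872
  Store 1, Cat D: 290×148/752 = 57.0745
  Store 2, Cat A: 235×267/752 = 83.4375
  Store 2, Cat B: 235×169/752 = 52.8125
  Store 2, Cat C: 235×168/752 = 52.5000
  Store 2, Cat D: 235×148/752 = 46.2500
  Store 3, Cat A: 227×267/752 = 80.5971
  Store 3, Cat B: 227×169/752 = 51.0146
  Store 3, Cat C: 227×168/752 = 50.7128
  Store 3, Cat D: 227×148/752 = 44.6755
Contributions (O − E)²/E:
  (93 − 102.9654)²/102.9654 = 0.9645
  (46 − 65.1729)²/65.1729 = 5.6404
  (71 − 64.7872)²/64.7872 = 0.5958
  (80 − 57.0745)²/57.0745 = 9.2086
  (83 − 83.4375)²/83.4375 = 0.0023
  (79 − 52.8125)²/52.8125 = 12.9853
  (20 − 52.5000)²/52.5000 = 20.1190
  (53 − 46.2500)²/46.2500 = 0.9851
  (91 − 80.5971)²/80.5971 = 1.3427
  (44 − 51.0146)²/51.0146 = 0.9645
  (77 − 50.7128)²/50.7128 = 13.6261
  (15 − 44.6755)²/44.6755 = 19.7118
χ² = 0.9645 + 5.6404 + 0.5958 + 9.2086 + 0.0023 + 12.9853 + 20.1190 + 0.9851 + 1.3427 + 0.9645 + 13.6261 + 19.7118 = 86.146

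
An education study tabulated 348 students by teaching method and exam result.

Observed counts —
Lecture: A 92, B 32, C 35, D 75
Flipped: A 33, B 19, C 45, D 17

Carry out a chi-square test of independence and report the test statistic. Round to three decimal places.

Row totals: 234, 114. Column totals: 125, 51, 80, 92. Grand total N = 348.
Expected counts (row total × column total / N):
  Lecture, A: 234×125/348 = 84.0517
  Lecture, B: 234×51/348 = 34.2931
  Lecture, C: 234×80/348 = 53.7931
  Lecture, D: 234×92/348 = 61.8621
  Flipped, A: 114×125/348 = 40.9483
  Flipped, B: 114×51/348 = 16.7069
  Flipped, C: 114×80/348 = 26.2069
  Flipped, D: 114×92/348 = 30.1379
Contributions (O − E)²/E:
  (92 − 84.0517)²/84.0517 = 0.7516
  (32 − 34.2931)²/34.2931 = 0.1533
  (35 − 53.7931)²/53.7931 = 6.5655
  (75 − 61.8621)²/61.8621 = 2.7901
  (33 − 40.9483)²/40.9483 = 1.5428
  (19 − 16.7069)²/16.7069 = 0.3147
  (45 − 26.2069)²/26.2069 = 13.4766
  (17 − 30.1379)²/30.1379 = 5.7272
χ² = 0.7516 + 0.1533 + 6.5655 + 2.7901 + 1.5428 + 0.3147 + 13.4766 + 5.7272 = 31.322

31.322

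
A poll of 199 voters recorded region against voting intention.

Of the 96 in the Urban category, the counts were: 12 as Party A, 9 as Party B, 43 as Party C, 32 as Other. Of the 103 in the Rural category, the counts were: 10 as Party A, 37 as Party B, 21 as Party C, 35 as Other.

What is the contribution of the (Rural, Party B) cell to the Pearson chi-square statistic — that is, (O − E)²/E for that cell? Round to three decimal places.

Row total (Rural) = 103; column total (Party B) = 46; N = 199.
Expected count E = 103 × 46 / 199 = 23.80905.
Contribution = (O − E)²/E = (37 − 23.80905)² / 23.80905 = 7.308.

7.308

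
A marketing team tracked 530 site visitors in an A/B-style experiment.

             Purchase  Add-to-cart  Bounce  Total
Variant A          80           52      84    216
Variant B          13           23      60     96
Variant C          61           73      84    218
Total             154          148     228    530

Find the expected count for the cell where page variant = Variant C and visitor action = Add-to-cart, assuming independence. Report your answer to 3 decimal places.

Row total (Variant C) = 218; column total (Add-to-cart) = 148; grand total N = 530.
Expected count = (row total × column total) / N = 218 × 148 / 530 = 60.875.

60.875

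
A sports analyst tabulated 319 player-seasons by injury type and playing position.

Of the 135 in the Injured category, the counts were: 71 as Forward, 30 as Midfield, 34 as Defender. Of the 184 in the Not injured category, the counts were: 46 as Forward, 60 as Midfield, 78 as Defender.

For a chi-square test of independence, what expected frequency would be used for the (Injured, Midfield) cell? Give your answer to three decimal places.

38.088

Row total (Injured) = 135; column total (Midfield) = 90; grand total N = 319.
Expected count = (row total × column total) / N = 135 × 90 / 319 = 38.088.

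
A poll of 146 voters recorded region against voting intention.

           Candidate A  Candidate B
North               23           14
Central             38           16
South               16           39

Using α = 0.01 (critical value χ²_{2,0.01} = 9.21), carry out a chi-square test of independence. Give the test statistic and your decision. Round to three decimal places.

Row totals: 37, 54, 55. Column totals: 77, 69. Grand total N = 146.
Expected counts (row total × column total / N):
  North, Candidate A: 37×77/146 = 19.5137
  North, Candidate B: 37×69/146 = 17.4863
  Central, Candidate A: 54×77/146 = 28.4795
  Central, Candidate B: 54×69/146 = 25.5205
  South, Candidate A: 55×77/146 = 29.0068
  South, Candidate B: 55×69/146 = 25.9932
Contributions (O − E)²/E:
  (23 − 19.5137)²/19.5137 = 0.6229
  (14 − 17.4863)²/17.4863 = 0.6951
  (38 − 28.4795)²/28.4795 = 3.1826
  (16 − 25.5205)²/25.5205 = 3.5517
  (16 − 29.0068)²/29.0068 = 5.8323
  (39 − 25.9932)²/25.9932 = 6.5085
χ² = 0.6229 + 0.6951 + 3.1826 + 3.5517 + 5.8323 + 6.5085 = 20.393
df = (3−1)(2−1) = 2. Since 20.393 > 9.21, reject the null hypothesis of independence at α = 0.01.

20.393; reject H₀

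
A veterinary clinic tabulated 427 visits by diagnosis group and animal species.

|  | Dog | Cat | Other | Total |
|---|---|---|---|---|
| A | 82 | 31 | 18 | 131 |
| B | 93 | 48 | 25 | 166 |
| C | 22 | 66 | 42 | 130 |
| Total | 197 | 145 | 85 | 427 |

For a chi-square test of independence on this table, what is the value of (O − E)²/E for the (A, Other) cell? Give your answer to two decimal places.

2.50

Row total (A) = 131; column total (Other) = 85; N = 427.
Expected count E = 131 × 85 / 427 = 26.077.
Contribution = (O − E)²/E = (18 − 26.077)² / 26.077 = 2.50.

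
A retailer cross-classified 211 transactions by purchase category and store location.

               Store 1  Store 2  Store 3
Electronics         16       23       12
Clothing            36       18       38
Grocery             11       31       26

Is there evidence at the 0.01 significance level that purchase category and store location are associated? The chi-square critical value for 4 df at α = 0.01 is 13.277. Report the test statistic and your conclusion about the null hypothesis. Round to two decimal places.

Row totals: 51, 92, 68. Column totals: 63, 72, 76. Grand total N = 211.
Expected counts (row total × column total / N):
  Electronics, Store 1: 51×63/211 = 15.227
  Electronics, Store 2: 51×72/211 = 17.403
  Electronics, Store 3: 51×76/211 = 18.370
  Clothing, Store 1: 92×63/211 = 27.469
  Clothing, Store 2: 92×72/211 = 31.393
  Clothing, Store 3: 92×76/211 = 33.137
  Grocery, Store 1: 68×63/211 = 20.303
  Grocery, Store 2: 68×72/211 = 23.204
  Grocery, Store 3: 68×76/211 = 24.493
Contributions (O − E)²/E:
  (16 − 15.227)²/15.227 = 0.0392
  (23 − 17.403)²/17.403 = 1.8001
  (12 − 18.370)²/18.370 = 2.2089
  (36 − 27.469)²/27.469 = 2.6495
  (18 − 31.393)²/31.393 = 5.7138
  (38 − 33.137)²/33.137 = 0.7137
  (11 − 20.303)²/20.303 = 4.2627
  (31 − 23.204)²/23.204 = 2.6193
  (26 − 24.493)²/24.493 = 0.0927
χ² = 0.0392 + 1.8001 + 2.2089 + 2.6495 + 5.7138 + 0.7137 + 4.2627 + 2.6193 + 0.0927 = 20.10
df = (3−1)(3−1) = 4. Since 20.10 > 13.277, reject the null hypothesis of independence at α = 0.01.

20.10; reject H₀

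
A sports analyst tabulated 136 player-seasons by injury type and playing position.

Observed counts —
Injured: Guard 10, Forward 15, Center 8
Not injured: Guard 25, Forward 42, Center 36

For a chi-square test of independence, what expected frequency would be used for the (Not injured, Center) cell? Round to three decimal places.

33.324

Row total (Not injured) = 103; column total (Center) = 44; grand total N = 136.
Expected count = (row total × column total) / N = 103 × 44 / 136 = 33.324.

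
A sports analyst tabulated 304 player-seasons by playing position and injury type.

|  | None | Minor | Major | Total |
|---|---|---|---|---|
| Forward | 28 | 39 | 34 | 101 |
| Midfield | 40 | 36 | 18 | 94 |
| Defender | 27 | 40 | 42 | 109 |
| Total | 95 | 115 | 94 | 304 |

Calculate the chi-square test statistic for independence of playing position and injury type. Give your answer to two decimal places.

12.27

Grand total N = 304.
Expected counts (row total × column total / N):
  Forward, None: 101×95/304 = 31.562
  Forward, Minor: 101×115/304 = 38.207
  Forward, Major: 101×94/304 = 31.230
  Midfield, None: 94×95/304 = 29.375
  Midfield, Minor: 94×115/304 = 35.559
  Midfield, Major: 94×94/304 = 29.066
  Defender, None: 109×95/304 = 34.062
  Defender, Minor: 109×115/304 = 41.234
  Defender, Major: 109×94/304 = 33.704
Contributions (O − E)²/E:
  (28 − 31.562)²/31.562 = 0.4020
  (39 − 38.207)²/38.207 = 0.0165
  (34 − 31.230)²/31.230 = 0.2457
  (40 − 29.375)²/29.375 = 3.8431
  (36 − 35.559)²/35.559 = 0.0055
  (18 − 29.066)²/29.066 = 4.2130
  (27 − 34.062)²/34.062 = 1.4641
  (40 − 41.234)²/41.234 = 0.0369
  (42 − 33.704)²/33.704 = 2.0420
χ² = 0.4020 + 0.0165 + 0.2457 + 3.8431 + 0.0055 + 4.2130 + 1.4641 + 0.0369 + 2.0420 = 12.27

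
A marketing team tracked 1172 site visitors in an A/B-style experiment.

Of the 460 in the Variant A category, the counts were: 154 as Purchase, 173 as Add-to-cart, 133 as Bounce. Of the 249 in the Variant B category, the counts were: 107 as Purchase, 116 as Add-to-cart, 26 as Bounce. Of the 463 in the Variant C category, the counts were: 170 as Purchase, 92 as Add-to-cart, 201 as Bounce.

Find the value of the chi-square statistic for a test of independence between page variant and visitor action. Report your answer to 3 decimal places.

103.675

Row totals: 460, 249, 463. Column totals: 431, 381, 360. Grand total N = 1172.
Expected counts (row total × column total / N):
  Variant A, Purchase: 460×431/1172 = 169.1638
  Variant A, Add-to-cart: 460×381/1172 = 149.5392
  Variant A, Bounce: 460×360/1172 = 141.2969
  Variant B, Purchase: 249×431/1172 = 91.5691
  Variant B, Add-to-cart: 249×381/1172 = 80.9462
  Variant B, Bounce: 249×360/1172 = 76.4846
  Variant C, Purchase: 463×431/1172 = 170.2671
  Variant C, Add-to-cart: 463×381/1172 = 150.5145
  Variant C, Bounce: 463×360/1172 = 142.2184
Contributions (O − E)²/E:
  (154 − 169.1638)²/169.1638 = 1.3593
  (173 − 149.5392)²/149.5392 = 3.6807
  (133 − 141.2969)²/141.2969 = 0.4872
  (107 − 91.5691)²/91.5691 = 2.6004
  (116 − 80.9462)²/80.9462 = 15.1801
  (26 − 76.4846)²/76.4846 = 33.3230
  (170 − 170.2671)²/170.2671 = 0.0004
  (92 − 150.5145)²/150.5145 = 22.7483
  (201 − 142.2184)²/142.2184 = 24.2956
χ² = 1.3593 + 3.6807 + 0.4872 + 2.6004 + 15.1801 + 33.3230 + 0.0004 + 22.7483 + 24.2956 = 103.675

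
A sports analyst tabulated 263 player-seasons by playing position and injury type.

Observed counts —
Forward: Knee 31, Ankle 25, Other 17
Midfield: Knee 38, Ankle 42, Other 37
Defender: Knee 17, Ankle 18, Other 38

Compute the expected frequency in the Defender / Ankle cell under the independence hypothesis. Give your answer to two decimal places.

23.59

Row total (Defender) = 73; column total (Ankle) = 85; grand total N = 263.
Expected count = (row total × column total) / N = 73 × 85 / 263 = 23.59.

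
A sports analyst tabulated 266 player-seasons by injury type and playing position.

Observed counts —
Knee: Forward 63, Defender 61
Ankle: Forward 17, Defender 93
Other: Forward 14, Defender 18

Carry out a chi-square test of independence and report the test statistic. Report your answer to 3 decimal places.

33.007

Row totals: 124, 110, 32. Column totals: 94, 172. Grand total N = 266.
Expected counts (row total × column total / N):
  Knee, Forward: 124×94/266 = 43.8195
  Knee, Defender: 124×172/266 = 80.1805
  Ankle, Forward: 110×94/266 = 38.8722
  Ankle, Defender: 110×172/266 = 71.1278
  Other, Forward: 32×94/266 = 11.3083
  Other, Defender: 32×172/266 = 20.6917
Contributions (O − E)²/E:
  (63 − 43.8195)²/43.8195 = 8.3956
  (61 − 80.1805)²/80.1805 = 4.5883
  (17 − 38.8722)²/38.8722 = 12.3068
  (93 − 71.1278)²/71.1278 = 6.7258
  (14 − 11.3083)²/11.3083 = 0.6407
  (18 − 20.6917)²/20.6917 = 0.3502
χ² = 8.3956 + 4.5883 + 12.3068 + 6.7258 + 0.6407 + 0.3502 = 33.007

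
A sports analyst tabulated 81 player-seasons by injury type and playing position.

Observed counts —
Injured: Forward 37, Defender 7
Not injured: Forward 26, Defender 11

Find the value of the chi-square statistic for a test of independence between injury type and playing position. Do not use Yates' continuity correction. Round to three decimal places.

2.221

Row totals: 44, 37. Column totals: 63, 18. Grand total N = 81.
Expected counts (row total × column total / N):
  Injured, Forward: 44×63/81 = 34.2222
  Injured, Defender: 44×18/81 = 9.7778
  Not injured, Forward: 37×63/81 = 28.7778
  Not injured, Defender: 37×18/81 = 8.2222
Contributions (O − E)²/E:
  (37 − 34.2222)²/34.2222 = 0.2255
  (7 − 9.7778)²/9.7778 = 0.7892
  (26 − 28.7778)²/28.7778 = 0.2681
  (11 − 8.2222)²/8.2222 = 0.9385
χ² = 0.2255 + 0.7892 + 0.2681 + 0.9385 = 2.221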